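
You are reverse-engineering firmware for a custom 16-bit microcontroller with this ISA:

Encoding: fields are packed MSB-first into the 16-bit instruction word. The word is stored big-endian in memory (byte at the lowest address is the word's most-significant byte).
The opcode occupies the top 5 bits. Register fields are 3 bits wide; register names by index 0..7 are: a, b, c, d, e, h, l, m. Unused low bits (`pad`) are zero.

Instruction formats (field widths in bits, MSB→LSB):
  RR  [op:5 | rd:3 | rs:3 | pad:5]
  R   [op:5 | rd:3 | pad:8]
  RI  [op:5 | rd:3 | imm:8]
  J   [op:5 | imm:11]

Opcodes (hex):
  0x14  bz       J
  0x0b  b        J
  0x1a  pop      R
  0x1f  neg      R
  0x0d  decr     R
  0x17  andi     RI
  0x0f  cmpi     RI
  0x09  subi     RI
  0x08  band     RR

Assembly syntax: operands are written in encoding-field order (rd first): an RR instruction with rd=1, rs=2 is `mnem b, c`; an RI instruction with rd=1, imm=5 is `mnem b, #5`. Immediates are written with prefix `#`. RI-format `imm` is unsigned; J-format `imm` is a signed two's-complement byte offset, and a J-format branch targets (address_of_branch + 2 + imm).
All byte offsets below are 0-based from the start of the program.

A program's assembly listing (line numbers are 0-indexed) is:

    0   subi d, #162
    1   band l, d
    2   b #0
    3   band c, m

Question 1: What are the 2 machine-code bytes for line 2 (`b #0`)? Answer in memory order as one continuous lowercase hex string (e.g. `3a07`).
2. b fields op=0xb:5|imm=0:11 → word 5800h → 58 00

5800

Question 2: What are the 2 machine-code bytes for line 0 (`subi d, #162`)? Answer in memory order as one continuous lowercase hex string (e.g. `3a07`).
0. subi fields op=0x9:5|rd=3:3|imm=162:8 → word 4ba2h → 4b a2

4ba2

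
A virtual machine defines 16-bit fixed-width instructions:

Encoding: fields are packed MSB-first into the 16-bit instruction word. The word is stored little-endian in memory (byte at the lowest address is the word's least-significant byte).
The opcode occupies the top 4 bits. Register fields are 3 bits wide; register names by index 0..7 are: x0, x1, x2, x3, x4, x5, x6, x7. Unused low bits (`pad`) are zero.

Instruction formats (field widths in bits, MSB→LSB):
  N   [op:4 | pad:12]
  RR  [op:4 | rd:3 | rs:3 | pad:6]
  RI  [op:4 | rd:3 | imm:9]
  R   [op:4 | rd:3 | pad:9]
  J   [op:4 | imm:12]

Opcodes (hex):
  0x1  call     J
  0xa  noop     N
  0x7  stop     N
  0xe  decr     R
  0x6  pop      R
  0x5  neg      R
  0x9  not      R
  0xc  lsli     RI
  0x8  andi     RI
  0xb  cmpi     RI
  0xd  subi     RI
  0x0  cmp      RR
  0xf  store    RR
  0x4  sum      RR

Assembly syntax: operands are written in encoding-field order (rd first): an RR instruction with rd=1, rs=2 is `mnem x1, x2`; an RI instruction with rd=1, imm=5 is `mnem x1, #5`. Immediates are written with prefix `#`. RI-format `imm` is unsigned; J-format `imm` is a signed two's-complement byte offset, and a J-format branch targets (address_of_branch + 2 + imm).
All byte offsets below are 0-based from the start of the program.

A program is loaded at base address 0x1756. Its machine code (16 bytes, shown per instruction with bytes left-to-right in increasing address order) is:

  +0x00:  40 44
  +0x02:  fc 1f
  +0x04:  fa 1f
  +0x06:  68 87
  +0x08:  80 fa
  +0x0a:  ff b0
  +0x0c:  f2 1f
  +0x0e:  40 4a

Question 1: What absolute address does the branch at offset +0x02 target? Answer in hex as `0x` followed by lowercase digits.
[02] fc 1f → 0x1ffc
  op=0x1ffc>>12=0x1 ⇒ call (J)
  imm: (w>>0)&0xfff=0xffc (s12→-4) → #-4
  target = base 0x1756 + off 0x02 + 2 + imm -4 = 0x1756

0x1756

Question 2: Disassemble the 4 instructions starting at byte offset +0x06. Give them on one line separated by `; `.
off 0x06: read 68 87 as little → 0x8768
  op=0x8768>>12=0x8 ⇒ andi (RI)
  rd@[11:9]=0x3 ⇒ x3
  imm@[8:0]=0x168 ⇒ #360
off 0x08: read 80 fa as little → 0xfa80
  op=0xfa80>>12=0xf ⇒ store (RR)
  rd@[11:9]=0x5 ⇒ x5
  rs@[8:6]=0x2 ⇒ x2
off 0x0a: read ff b0 as little → 0xb0ff
  op=0xb0ff>>12=0xb ⇒ cmpi (RI)
  rd@[11:9]=0x0 ⇒ x0
  imm@[8:0]=0xff ⇒ #255
off 0x0c: read f2 1f as little → 0x1ff2
  op=0x1ff2>>12=0x1 ⇒ call (J)
  imm@[11:0]=0xff2 (s12→-14) ⇒ #-14

andi x3, #360; store x5, x2; cmpi x0, #255; call #-14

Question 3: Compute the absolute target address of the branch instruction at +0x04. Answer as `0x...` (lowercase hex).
0x1756

[04] fa 1f → 0x1ffa
  top 4b → 0x1 → call [J]
  imm@[11:0]=0xffa (s12→-6) ⇒ #-6
  target = base 0x1756 + off 0x04 + 2 + imm -6 = 0x1756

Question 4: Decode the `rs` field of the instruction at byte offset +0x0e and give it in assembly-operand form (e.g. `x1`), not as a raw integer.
off 0x0e: read 40 4a as little → 0x4a40
  opcode bits[15:12]=0x4: sum/RR
  rd: (w>>9)&0x7=0x5 → x5
  rs: (w>>6)&0x7=0x1 → x1

x1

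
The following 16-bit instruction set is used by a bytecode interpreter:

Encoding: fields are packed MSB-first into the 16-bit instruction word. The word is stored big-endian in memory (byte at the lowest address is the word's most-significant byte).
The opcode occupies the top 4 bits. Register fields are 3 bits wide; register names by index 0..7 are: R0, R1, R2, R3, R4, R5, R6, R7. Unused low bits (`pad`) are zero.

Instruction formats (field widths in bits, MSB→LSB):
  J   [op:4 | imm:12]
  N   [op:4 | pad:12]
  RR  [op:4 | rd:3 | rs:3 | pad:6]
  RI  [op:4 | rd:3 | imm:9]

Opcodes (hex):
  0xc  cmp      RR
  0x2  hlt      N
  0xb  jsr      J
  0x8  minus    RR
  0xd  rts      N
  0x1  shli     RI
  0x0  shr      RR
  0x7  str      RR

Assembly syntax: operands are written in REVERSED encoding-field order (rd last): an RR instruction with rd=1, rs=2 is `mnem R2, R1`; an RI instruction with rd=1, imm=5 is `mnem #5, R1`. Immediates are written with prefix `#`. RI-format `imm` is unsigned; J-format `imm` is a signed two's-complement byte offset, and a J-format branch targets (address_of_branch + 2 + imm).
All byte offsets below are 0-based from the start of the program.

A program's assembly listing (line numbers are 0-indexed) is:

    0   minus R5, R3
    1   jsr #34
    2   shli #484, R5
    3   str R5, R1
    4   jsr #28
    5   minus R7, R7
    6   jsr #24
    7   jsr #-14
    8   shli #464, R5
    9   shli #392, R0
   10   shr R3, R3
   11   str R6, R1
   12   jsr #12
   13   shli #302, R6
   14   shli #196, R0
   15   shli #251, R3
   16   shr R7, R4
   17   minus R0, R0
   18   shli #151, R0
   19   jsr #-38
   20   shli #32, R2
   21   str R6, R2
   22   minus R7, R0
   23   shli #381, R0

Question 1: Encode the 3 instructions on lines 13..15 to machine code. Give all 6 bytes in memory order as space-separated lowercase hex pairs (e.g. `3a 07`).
1d 2e 10 c4 16 fb

13. shli fields op=0x1:4|rd=6:3|imm=302:9 → word 1d2eh → 1d 2e
14. shli fields op=0x1:4|rd=0:3|imm=196:9 → word 10c4h → 10 c4
15. shli fields op=0x1:4|rd=3:3|imm=251:9 → word 16fbh → 16 fb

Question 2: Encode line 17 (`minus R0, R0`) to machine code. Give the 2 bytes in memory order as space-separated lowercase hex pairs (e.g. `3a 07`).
line 17 (minus): pack op=0x8:4|rd=0:3|rs=0:3|pad=0:6 = 0x8000; big→ 80 00

80 00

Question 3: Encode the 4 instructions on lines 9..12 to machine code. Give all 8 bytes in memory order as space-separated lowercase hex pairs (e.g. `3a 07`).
11 88 06 c0 73 80 b0 0c

9. shli fields op=0x1:4|rd=0:3|imm=392:9 → word 1188h → 11 88
10. shr fields op=0x0:4|rd=3:3|rs=3:3|pad=0:6 → word 06c0h → 06 c0
11. str fields op=0x7:4|rd=1:3|rs=6:3|pad=0:6 → word 7380h → 73 80
12. jsr fields op=0xb:4|imm=12:12 → word b00ch → b0 0c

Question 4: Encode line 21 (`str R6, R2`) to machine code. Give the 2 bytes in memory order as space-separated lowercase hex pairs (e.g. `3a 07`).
21. str fields op=0x7:4|rd=2:3|rs=6:3|pad=0:6 → word 7580h → 75 80

75 80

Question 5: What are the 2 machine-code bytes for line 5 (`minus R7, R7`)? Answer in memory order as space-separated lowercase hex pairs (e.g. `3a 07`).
8f c0

5. minus fields op=0x8:4|rd=7:3|rs=7:3|pad=0:6 → word 8fc0h → 8f c0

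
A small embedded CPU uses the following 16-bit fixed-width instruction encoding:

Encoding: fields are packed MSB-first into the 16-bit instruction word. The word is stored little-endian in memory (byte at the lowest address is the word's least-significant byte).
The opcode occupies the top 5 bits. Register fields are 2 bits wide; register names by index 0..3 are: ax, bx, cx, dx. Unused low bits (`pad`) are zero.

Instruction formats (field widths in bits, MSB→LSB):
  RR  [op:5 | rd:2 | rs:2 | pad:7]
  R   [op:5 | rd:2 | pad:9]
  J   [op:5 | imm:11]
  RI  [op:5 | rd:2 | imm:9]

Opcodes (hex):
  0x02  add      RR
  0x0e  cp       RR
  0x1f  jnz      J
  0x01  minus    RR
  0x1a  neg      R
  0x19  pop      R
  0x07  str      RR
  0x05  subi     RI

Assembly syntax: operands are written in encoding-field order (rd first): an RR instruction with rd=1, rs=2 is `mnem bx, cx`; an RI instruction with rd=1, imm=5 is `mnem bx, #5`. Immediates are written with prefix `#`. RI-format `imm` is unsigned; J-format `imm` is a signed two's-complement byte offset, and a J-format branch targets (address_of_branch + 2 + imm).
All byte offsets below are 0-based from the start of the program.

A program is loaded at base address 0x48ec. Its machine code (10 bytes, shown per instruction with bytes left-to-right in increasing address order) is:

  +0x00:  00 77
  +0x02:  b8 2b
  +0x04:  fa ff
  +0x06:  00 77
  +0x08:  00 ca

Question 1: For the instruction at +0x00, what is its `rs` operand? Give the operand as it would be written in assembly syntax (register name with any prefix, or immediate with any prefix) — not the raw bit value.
@+00  little-endian(00 77) = 0x7700
  opcode bits[15:11]=0xe: cp/RR
  [10:9] rd=3 = dx
  [8:7] rs=2 = cx

cx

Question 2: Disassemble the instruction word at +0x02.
@+02  little-endian(b8 2b) = 0x2bb8
  opcode bits[15:11]=0x5: subi/RI
  rd: (w>>9)&0x3=0x1 → bx
  imm: (w>>0)&0x1ff=0x1b8 → #440

subi bx, #440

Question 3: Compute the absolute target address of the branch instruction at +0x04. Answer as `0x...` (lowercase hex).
off 0x04: read fa ff as little → 0xfffa
  op=0xfffa>>11=0x1f ⇒ jnz (J)
  [10:0] imm=2042 (s11→-6) = #-6
  target = base 0x48ec + off 0x04 + 2 + imm -6 = 0x48ec

0x48ec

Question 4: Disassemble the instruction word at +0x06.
cp dx, cx

[06] 00 77 → 0x7700
  opcode bits[15:11]=0xe: cp/RR
  [10:9] rd=3 = dx
  [8:7] rs=2 = cx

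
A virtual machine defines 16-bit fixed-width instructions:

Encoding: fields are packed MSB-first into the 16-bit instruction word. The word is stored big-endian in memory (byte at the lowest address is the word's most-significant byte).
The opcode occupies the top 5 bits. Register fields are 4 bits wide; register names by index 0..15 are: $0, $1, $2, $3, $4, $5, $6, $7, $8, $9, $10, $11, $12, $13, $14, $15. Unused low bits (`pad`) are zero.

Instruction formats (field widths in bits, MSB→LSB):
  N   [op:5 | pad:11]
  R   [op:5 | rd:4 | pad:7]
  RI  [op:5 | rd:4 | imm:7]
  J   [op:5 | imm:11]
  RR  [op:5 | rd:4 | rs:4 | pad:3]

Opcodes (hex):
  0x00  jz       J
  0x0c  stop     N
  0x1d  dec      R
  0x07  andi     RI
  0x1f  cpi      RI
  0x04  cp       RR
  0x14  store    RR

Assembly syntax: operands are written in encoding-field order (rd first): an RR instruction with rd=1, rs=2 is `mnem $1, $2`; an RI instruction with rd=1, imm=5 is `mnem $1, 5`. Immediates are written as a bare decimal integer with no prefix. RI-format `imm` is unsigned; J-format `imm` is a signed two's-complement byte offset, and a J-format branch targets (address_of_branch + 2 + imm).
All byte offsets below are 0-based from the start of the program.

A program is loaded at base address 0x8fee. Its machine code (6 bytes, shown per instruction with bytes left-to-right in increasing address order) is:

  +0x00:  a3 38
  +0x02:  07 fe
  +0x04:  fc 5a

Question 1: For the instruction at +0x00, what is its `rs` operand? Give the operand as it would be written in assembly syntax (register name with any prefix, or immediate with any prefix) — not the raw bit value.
@+00  big-endian(a3 38) = 0xa338
  opcode bits[15:11]=0x14: store/RR
  [10:7] rd=6 = $6
  [6:3] rs=7 = $7

$7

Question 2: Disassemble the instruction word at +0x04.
cpi $8, 90

[04] fc 5a → 0xfc5a
  op=0xfc5a>>11=0x1f ⇒ cpi (RI)
  rd: (w>>7)&0xf=0x8 → $8
  imm: (w>>0)&0x7f=0x5a → 90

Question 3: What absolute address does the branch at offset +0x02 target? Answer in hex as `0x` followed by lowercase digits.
+0x02: 07 fe ⇒ word 0x07fe (big)
  top 5b → 0x0 → jz [J]
  imm@[10:0]=0x7fe (s11→-2) ⇒ -2
  target = base 0x8fee + off 0x02 + 2 + imm -2 = 0x8ff0

0x8ff0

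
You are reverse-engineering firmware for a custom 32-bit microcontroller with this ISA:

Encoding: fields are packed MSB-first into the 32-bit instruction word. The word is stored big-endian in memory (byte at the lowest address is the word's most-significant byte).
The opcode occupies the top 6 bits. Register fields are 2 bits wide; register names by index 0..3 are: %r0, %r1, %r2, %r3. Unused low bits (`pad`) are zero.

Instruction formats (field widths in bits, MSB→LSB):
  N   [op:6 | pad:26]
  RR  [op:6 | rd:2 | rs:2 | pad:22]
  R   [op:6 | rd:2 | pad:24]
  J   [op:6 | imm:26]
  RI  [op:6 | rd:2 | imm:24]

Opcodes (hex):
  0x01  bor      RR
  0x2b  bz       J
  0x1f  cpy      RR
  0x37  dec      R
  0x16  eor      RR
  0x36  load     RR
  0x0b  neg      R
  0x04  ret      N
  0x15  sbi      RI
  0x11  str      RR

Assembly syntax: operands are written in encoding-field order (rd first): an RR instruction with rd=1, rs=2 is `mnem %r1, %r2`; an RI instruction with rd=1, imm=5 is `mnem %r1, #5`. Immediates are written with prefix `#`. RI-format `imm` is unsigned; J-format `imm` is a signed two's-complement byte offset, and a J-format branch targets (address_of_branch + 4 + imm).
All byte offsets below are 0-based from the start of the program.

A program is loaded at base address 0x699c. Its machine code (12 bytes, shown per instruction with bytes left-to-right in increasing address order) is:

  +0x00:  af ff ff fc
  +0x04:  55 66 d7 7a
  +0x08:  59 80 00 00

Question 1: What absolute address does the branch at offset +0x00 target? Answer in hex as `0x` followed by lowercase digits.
[00] af ff ff fc → 0xaffffffc
  top 6b → 0x2b → bz [J]
  [25:0] imm=67108860 (s26→-4) = #-4
  target = base 0x699c + off 0x00 + 4 + imm -4 = 0x699c

0x699c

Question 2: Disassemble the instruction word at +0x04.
off 0x04: read 55 66 d7 7a as big → 0x5566d77a
  top 6b → 0x15 → sbi [RI]
  rd@[25:24]=0x1 ⇒ %r1
  imm@[23:0]=0x66d77a ⇒ #6739834

sbi %r1, #6739834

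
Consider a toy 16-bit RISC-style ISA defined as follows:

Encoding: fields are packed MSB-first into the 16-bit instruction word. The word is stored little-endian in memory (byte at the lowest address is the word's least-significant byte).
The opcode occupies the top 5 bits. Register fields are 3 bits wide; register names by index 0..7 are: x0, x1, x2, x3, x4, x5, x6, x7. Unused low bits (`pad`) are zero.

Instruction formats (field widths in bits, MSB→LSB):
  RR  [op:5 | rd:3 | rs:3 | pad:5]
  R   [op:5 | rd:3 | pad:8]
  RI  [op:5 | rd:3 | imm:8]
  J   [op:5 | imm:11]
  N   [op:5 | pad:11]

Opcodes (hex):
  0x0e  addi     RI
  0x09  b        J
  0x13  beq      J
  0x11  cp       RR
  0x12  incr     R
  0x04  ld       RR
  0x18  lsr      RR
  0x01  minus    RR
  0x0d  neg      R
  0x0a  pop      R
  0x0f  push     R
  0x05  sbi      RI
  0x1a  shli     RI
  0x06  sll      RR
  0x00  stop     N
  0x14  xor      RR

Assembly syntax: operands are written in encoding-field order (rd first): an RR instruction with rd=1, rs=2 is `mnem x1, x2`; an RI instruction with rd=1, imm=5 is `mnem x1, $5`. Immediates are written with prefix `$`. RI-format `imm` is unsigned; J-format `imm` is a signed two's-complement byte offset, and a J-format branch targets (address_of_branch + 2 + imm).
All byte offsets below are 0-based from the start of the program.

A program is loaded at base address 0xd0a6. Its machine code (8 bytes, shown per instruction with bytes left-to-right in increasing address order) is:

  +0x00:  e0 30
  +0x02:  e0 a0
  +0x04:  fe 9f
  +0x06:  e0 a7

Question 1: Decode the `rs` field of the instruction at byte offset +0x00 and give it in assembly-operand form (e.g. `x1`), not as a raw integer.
@+00  little-endian(e0 30) = 0x30e0
  top 5b → 0x6 → sll [RR]
  [10:8] rd=0 = x0
  [7:5] rs=7 = x7

x7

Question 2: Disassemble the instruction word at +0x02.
@+02  little-endian(e0 a0) = 0xa0e0
  opcode bits[15:11]=0x14: xor/RR
  rd@[10:8]=0x0 ⇒ x0
  rs@[7:5]=0x7 ⇒ x7

xor x0, x7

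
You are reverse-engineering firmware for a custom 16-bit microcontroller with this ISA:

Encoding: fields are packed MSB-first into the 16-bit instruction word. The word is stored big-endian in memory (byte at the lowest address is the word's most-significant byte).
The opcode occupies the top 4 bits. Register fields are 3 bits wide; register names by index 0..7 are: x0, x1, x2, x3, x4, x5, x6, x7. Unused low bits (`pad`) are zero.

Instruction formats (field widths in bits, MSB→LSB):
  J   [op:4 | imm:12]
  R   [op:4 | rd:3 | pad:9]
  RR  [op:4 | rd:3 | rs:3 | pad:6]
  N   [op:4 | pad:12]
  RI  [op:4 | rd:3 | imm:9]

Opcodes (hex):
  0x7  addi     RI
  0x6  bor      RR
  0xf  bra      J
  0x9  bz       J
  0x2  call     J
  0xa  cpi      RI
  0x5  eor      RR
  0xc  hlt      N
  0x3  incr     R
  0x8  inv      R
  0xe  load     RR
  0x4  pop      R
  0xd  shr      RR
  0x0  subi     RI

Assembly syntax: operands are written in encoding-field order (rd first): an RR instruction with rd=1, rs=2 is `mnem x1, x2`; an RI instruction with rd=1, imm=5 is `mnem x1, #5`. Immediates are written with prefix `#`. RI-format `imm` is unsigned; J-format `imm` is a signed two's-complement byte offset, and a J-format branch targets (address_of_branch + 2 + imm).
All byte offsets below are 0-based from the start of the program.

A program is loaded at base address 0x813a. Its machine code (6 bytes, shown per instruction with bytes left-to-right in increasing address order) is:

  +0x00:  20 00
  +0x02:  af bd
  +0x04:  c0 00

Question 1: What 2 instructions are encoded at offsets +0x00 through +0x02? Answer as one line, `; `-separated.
[00] 20 00 → 0x2000
  opcode bits[15:12]=0x2: call/J
  imm: (w>>0)&0xfff=0x0 → #0
[02] af bd → 0xafbd
  opcode bits[15:12]=0xa: cpi/RI
  rd: (w>>9)&0x7=0x7 → x7
  imm: (w>>0)&0x1ff=0x1bd → #445

call #0; cpi x7, #445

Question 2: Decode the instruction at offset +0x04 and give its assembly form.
off 0x04: read c0 00 as big → 0xc000
  op=0xc000>>12=0xc ⇒ hlt (N)

hlt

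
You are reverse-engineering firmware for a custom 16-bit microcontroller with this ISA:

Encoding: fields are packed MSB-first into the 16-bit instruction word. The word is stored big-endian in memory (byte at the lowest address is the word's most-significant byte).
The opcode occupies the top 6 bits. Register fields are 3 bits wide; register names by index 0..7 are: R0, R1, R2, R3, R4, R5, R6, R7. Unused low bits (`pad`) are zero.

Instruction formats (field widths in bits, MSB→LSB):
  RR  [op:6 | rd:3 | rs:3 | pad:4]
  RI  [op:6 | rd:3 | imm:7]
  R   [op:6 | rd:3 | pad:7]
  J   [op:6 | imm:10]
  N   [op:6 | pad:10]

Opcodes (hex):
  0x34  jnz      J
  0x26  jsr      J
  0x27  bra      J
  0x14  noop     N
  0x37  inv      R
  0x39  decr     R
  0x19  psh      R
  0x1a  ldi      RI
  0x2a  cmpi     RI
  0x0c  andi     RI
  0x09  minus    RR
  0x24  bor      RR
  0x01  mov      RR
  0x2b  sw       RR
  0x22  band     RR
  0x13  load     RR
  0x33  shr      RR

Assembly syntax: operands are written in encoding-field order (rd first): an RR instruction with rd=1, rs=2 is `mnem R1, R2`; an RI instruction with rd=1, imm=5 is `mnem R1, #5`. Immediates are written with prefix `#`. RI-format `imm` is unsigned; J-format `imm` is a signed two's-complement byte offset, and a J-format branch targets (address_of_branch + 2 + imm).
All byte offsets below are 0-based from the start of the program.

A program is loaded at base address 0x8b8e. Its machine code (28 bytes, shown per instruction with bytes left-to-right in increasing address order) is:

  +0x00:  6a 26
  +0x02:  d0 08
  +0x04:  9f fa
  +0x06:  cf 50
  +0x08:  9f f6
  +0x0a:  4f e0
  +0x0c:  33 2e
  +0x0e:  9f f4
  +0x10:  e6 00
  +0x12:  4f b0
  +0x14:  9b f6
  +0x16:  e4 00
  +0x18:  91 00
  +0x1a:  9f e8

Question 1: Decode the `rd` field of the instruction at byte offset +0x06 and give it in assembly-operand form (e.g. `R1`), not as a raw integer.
+0x06: cf 50 ⇒ word 0xcf50 (big)
  top 6b → 0x33 → shr [RR]
  rd@[9:7]=0x6 ⇒ R6
  rs@[6:4]=0x5 ⇒ R5

R6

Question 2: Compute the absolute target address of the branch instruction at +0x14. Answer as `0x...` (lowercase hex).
0x8b9a

@+14  big-endian(9b f6) = 0x9bf6
  op=0x9bf6>>10=0x26 ⇒ jsr (J)
  imm: (w>>0)&0x3ff=0x3f6 (s10→-10) → #-10
  target = base 0x8b8e + off 0x14 + 2 + imm -10 = 0x8b9a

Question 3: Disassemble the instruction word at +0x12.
load R7, R3

@+12  big-endian(4f b0) = 0x4fb0
  opcode bits[15:10]=0x13: load/RR
  rd@[9:7]=0x7 ⇒ R7
  rs@[6:4]=0x3 ⇒ R3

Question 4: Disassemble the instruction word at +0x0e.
bra #-12

off 0x0e: read 9f f4 as big → 0x9ff4
  opcode bits[15:10]=0x27: bra/J
  imm: (w>>0)&0x3ff=0x3f4 (s10→-12) → #-12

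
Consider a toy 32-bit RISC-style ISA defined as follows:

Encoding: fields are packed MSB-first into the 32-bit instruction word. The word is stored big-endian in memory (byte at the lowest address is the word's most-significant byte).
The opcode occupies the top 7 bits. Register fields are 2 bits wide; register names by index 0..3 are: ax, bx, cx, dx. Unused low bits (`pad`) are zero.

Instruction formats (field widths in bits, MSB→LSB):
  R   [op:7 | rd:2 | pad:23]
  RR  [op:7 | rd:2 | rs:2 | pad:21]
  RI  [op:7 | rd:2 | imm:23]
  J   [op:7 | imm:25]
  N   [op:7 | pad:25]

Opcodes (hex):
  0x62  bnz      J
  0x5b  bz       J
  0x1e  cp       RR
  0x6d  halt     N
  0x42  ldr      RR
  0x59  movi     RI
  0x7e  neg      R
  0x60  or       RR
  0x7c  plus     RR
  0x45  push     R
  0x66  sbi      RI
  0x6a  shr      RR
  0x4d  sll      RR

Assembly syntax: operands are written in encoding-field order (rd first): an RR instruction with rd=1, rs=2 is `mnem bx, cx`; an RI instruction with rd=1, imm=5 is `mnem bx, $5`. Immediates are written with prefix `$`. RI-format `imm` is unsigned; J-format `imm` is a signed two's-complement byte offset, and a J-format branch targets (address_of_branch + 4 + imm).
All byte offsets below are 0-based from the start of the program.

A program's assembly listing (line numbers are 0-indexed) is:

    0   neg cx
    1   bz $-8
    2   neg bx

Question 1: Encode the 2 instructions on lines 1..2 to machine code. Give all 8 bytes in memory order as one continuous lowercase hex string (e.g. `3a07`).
b7fffff8fc800000

L1: bz op=0x5b:7|imm=-8:25 ⇒ 0xb7fffff8 ⇒ big b7 ff ff f8
L2: neg op=0x7e:7|rd=1:2|pad=0:23 ⇒ 0xfc800000 ⇒ big fc 80 00 00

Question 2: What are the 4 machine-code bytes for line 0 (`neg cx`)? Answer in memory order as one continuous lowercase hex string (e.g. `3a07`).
0. neg fields op=0x7e:7|rd=2:2|pad=0:23 → word fd000000h → fd 00 00 00

fd000000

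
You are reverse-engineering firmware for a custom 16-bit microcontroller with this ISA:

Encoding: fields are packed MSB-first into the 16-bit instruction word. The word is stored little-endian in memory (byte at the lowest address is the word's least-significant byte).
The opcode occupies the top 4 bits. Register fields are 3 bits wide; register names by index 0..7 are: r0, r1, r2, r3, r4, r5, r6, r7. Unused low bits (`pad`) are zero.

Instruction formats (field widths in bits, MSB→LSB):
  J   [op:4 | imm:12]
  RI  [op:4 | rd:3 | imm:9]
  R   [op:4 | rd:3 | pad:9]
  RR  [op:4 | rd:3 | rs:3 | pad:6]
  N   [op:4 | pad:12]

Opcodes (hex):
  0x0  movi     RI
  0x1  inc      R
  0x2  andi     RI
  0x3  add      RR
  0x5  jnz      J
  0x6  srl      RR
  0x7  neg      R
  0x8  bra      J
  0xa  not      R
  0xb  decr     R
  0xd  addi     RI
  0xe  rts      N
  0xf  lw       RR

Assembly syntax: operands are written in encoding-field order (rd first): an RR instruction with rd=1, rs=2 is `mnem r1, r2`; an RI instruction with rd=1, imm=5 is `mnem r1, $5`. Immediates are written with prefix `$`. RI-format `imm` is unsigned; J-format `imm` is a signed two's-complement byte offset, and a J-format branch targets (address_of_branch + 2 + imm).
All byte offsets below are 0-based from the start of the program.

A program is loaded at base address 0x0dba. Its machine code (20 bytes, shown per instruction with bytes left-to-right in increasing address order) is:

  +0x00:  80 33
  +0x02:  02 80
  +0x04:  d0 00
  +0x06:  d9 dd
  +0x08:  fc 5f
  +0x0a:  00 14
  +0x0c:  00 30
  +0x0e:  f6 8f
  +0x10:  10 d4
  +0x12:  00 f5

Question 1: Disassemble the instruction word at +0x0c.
add r0, r0

[0c] 00 30 → 0x3000
  opcode bits[15:12]=0x3: add/RR
  rd: (w>>9)&0x7=0x0 → r0
  rs: (w>>6)&0x7=0x0 → r0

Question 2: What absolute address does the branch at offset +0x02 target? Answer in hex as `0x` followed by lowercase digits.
0x0dc0

[02] 02 80 → 0x8002
  op=0x8002>>12=0x8 ⇒ bra (J)
  imm: (w>>0)&0xfff=0x2 → $2
  target = base 0x0dba + off 0x02 + 2 + imm 2 = 0x0dc0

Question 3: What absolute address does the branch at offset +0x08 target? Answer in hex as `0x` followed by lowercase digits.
@+08  little-endian(fc 5f) = 0x5ffc
  top 4b → 0x5 → jnz [J]
  imm: (w>>0)&0xfff=0xffc (s12→-4) → $-4
  target = base 0x0dba + off 0x08 + 2 + imm -4 = 0x0dc0

0x0dc0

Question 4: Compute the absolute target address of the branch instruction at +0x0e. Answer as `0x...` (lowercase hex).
@+0e  little-endian(f6 8f) = 0x8ff6
  op=0x8ff6>>12=0x8 ⇒ bra (J)
  imm@[11:0]=0xff6 (s12→-10) ⇒ $-10
  target = base 0x0dba + off 0x0e + 2 + imm -10 = 0x0dc0

0x0dc0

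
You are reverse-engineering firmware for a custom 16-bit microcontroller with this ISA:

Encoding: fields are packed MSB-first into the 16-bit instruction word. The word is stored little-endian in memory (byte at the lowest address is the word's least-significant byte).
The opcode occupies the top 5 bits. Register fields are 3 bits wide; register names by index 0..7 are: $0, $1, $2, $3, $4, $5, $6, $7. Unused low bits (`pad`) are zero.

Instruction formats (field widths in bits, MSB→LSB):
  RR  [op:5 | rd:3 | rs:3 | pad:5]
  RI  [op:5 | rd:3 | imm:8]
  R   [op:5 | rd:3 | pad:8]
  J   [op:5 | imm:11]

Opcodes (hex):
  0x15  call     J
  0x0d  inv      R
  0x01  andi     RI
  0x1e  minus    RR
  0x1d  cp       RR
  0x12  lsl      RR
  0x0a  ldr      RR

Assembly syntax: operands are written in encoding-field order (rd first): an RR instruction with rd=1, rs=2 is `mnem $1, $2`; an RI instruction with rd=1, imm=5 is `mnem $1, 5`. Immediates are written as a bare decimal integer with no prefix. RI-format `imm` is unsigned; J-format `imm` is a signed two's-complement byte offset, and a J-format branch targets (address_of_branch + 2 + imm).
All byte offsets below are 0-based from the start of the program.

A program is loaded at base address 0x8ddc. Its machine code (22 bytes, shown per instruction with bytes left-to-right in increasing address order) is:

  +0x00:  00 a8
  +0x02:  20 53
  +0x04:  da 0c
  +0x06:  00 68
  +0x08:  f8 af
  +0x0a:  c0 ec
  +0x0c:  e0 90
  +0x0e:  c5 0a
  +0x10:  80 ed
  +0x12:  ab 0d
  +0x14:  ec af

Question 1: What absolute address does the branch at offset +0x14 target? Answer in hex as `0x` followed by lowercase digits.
@+14  little-endian(ec af) = 0xafec
  top 5b → 0x15 → call [J]
  [10:0] imm=2028 (s11→-20) = -20
  target = base 0x8ddc + off 0x14 + 2 + imm -20 = 0x8dde

0x8dde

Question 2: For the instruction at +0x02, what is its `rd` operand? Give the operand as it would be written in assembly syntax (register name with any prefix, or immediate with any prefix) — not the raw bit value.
$3

@+02  little-endian(20 53) = 0x5320
  opcode bits[15:11]=0xa: ldr/RR
  rd: (w>>8)&0x7=0x3 → $3
  rs: (w>>5)&0x7=0x1 → $1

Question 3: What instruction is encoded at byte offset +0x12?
[12] ab 0d → 0x0dab
  op=0x0dab>>11=0x1 ⇒ andi (RI)
  rd@[10:8]=0x5 ⇒ $5
  imm@[7:0]=0xab ⇒ 171

andi $5, 171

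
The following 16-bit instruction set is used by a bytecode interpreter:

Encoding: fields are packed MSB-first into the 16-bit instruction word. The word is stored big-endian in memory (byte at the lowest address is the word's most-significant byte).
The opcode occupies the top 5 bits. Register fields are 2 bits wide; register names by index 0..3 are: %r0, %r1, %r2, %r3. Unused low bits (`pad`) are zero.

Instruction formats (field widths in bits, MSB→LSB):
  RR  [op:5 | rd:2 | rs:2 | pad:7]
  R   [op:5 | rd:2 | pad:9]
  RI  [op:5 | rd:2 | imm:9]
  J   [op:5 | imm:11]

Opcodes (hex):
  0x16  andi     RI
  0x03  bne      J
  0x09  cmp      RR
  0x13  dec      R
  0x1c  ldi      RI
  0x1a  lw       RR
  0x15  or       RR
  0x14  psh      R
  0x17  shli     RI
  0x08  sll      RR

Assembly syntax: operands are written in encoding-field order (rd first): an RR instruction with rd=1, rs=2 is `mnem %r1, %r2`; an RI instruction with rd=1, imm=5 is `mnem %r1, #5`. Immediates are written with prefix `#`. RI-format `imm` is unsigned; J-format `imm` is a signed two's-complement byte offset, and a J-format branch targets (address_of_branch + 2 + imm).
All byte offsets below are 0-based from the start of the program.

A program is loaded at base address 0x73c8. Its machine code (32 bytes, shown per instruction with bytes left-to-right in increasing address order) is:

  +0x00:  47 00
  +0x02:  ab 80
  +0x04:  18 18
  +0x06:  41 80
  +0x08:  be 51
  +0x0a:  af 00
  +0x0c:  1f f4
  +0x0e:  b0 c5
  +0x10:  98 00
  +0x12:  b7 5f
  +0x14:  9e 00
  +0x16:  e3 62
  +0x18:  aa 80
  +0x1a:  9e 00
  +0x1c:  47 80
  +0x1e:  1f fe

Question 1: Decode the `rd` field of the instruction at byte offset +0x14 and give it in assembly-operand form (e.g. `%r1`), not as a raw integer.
%r3

@+14  big-endian(9e 00) = 0x9e00
  op=0x9e00>>11=0x13 ⇒ dec (R)
  [10:9] rd=3 = %r3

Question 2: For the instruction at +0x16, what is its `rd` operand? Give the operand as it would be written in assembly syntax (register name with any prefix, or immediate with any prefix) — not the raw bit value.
%r1

[16] e3 62 → 0xe362
  top 5b → 0x1c → ldi [RI]
  rd: (w>>9)&0x3=0x1 → %r1
  imm: (w>>0)&0x1ff=0x162 → #354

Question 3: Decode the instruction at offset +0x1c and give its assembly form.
sll %r3, %r3

+0x1c: 47 80 ⇒ word 0x4780 (big)
  op=0x4780>>11=0x8 ⇒ sll (RR)
  rd: (w>>9)&0x3=0x3 → %r3
  rs: (w>>7)&0x3=0x3 → %r3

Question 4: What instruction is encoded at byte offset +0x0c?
bne #-12

[0c] 1f f4 → 0x1ff4
  opcode bits[15:11]=0x3: bne/J
  imm: (w>>0)&0x7ff=0x7f4 (s11→-12) → #-12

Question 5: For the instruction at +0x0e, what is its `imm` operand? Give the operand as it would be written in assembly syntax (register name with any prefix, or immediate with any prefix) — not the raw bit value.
#197

+0x0e: b0 c5 ⇒ word 0xb0c5 (big)
  op=0xb0c5>>11=0x16 ⇒ andi (RI)
  rd: (w>>9)&0x3=0x0 → %r0
  imm: (w>>0)&0x1ff=0xc5 → #197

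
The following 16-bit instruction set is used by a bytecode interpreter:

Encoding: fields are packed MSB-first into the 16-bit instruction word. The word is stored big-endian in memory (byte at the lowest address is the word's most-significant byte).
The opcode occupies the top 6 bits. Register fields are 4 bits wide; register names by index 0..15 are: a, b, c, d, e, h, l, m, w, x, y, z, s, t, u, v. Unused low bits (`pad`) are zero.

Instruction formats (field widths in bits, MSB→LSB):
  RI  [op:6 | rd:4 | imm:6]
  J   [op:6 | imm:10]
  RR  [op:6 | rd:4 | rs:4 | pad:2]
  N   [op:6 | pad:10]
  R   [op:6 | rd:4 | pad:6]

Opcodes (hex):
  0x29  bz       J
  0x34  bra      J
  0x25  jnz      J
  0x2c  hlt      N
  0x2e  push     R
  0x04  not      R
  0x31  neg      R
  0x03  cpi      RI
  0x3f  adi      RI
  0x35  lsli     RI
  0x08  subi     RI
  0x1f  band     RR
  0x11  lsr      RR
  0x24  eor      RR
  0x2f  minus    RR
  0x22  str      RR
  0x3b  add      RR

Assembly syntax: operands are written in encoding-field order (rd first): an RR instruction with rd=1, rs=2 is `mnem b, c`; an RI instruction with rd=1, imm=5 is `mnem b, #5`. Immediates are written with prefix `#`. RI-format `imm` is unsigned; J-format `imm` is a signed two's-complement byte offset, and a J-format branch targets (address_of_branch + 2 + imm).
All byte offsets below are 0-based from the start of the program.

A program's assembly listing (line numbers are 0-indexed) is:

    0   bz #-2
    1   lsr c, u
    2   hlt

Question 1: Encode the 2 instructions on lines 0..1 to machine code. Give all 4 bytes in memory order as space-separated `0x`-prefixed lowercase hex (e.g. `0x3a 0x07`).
0. bz fields op=0x29:6|imm=-2:10 → word a7feh → a7 fe
1. lsr fields op=0x11:6|rd=2:4|rs=14:4|pad=0:2 → word 44b8h → 44 b8

0xa7 0xfe 0x44 0xb8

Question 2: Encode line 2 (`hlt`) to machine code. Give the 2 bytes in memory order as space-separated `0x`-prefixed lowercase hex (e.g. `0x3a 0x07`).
0xb0 0x00

2. hlt fields op=0x2c:6|pad=0:10 → word b000h → b0 00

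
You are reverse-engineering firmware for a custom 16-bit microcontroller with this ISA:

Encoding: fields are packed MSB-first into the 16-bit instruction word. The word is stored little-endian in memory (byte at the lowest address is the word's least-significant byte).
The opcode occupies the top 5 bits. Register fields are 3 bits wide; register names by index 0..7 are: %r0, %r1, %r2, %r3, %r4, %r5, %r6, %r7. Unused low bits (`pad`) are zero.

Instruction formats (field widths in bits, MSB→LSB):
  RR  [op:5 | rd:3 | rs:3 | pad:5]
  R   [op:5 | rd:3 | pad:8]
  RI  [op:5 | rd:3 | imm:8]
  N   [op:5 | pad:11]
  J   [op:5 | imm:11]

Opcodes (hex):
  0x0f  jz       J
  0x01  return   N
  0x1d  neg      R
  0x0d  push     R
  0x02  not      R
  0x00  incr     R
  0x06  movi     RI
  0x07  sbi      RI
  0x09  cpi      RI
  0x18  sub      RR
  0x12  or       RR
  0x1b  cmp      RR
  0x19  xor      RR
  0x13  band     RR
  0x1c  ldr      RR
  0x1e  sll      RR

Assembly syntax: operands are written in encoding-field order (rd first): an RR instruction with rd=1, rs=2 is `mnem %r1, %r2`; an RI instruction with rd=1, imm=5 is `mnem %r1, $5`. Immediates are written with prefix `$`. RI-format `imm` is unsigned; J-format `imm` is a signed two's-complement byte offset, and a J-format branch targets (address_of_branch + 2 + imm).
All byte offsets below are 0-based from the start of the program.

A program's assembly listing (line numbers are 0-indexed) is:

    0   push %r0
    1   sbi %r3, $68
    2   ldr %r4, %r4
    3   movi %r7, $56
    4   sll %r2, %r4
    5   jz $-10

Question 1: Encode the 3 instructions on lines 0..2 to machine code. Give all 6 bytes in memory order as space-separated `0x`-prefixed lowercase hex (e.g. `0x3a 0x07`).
line 0 (push): pack op=0xd:5|rd=0:3|pad=0:8 = 0x6800; little→ 00 68
line 1 (sbi): pack op=0x7:5|rd=3:3|imm=68:8 = 0x3b44; little→ 44 3b
line 2 (ldr): pack op=0x1c:5|rd=4:3|rs=4:3|pad=0:5 = 0xe480; little→ 80 e4

0x00 0x68 0x44 0x3b 0x80 0xe4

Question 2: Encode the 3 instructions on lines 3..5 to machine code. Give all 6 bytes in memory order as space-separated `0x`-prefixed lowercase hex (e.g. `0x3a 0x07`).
0x38 0x37 0x80 0xf2 0xf6 0x7f

3. movi fields op=0x6:5|rd=7:3|imm=56:8 → word 3738h → 38 37
4. sll fields op=0x1e:5|rd=2:3|rs=4:3|pad=0:5 → word f280h → 80 f2
5. jz fields op=0xf:5|imm=-10:11 → word 7ff6h → f6 7f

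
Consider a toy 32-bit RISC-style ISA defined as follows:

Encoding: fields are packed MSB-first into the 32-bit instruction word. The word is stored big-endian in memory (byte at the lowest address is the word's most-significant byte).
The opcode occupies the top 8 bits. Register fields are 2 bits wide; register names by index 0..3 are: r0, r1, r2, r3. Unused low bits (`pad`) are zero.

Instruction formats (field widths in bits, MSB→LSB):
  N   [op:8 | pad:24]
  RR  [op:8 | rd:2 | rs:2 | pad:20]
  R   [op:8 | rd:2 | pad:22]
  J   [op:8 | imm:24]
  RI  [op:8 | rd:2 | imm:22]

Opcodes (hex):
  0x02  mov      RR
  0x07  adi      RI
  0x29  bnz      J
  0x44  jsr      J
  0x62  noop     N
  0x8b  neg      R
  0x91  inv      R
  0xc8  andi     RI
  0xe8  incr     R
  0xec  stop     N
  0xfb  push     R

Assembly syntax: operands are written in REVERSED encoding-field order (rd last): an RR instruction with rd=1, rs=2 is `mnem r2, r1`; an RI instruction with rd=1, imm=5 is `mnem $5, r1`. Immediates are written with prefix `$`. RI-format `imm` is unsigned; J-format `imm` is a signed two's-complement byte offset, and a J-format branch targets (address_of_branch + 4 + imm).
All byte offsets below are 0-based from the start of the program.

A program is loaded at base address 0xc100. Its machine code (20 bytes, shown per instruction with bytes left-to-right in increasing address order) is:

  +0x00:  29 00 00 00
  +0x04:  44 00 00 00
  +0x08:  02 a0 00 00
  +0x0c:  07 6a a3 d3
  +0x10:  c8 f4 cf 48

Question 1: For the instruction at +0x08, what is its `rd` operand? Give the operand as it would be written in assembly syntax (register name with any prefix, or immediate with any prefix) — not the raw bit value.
r2

[08] 02 a0 00 00 → 0x02a00000
  top 8b → 0x2 → mov [RR]
  [23:22] rd=2 = r2
  [21:20] rs=2 = r2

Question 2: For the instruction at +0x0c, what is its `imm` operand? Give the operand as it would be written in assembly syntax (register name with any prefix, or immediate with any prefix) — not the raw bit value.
[0c] 07 6a a3 d3 → 0x076aa3d3
  top 8b → 0x7 → adi [RI]
  rd@[23:22]=0x1 ⇒ r1
  imm@[21:0]=0x2aa3d3 ⇒ $2794451

$2794451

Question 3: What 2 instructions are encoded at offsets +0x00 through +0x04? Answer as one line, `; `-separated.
@+00  big-endian(29 00 00 00) = 0x29000000
  opcode bits[31:24]=0x29: bnz/J
  imm@[23:0]=0x0 ⇒ $0
@+04  big-endian(44 00 00 00) = 0x44000000
  opcode bits[31:24]=0x44: jsr/J
  imm@[23:0]=0x0 ⇒ $0

bnz $0; jsr $0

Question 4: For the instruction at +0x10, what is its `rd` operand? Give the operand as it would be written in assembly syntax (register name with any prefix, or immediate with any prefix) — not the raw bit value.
@+10  big-endian(c8 f4 cf 48) = 0xc8f4cf48
  opcode bits[31:24]=0xc8: andi/RI
  rd@[23:22]=0x3 ⇒ r3
  imm@[21:0]=0x34cf48 ⇒ $3460936

r3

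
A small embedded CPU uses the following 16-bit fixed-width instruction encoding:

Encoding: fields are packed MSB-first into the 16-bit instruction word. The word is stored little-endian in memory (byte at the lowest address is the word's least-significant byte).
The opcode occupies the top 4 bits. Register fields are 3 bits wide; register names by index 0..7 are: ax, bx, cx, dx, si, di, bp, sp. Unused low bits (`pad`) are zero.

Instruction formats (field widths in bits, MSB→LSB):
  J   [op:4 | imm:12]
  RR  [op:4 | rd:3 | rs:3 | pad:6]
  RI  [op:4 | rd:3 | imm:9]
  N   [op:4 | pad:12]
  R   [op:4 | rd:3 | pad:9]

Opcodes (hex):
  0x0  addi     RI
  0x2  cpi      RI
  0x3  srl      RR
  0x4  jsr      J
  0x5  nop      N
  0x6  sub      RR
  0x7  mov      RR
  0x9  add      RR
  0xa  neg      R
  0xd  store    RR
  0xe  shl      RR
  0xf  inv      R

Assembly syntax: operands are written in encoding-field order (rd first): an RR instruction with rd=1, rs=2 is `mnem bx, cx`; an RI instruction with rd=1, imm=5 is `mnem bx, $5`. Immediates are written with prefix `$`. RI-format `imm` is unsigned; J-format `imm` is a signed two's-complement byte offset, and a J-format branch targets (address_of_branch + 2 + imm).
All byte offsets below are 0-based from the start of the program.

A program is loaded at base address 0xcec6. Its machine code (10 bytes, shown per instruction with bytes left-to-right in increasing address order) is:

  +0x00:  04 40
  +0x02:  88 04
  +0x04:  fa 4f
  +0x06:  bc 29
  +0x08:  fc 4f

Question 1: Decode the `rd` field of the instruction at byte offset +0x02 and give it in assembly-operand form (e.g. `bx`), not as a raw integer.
cx

+0x02: 88 04 ⇒ word 0x0488 (little)
  top 4b → 0x0 → addi [RI]
  rd@[11:9]=0x2 ⇒ cx
  imm@[8:0]=0x88 ⇒ $136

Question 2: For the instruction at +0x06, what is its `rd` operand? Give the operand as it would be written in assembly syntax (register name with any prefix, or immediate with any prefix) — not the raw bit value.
+0x06: bc 29 ⇒ word 0x29bc (little)
  opcode bits[15:12]=0x2: cpi/RI
  [11:9] rd=4 = si
  [8:0] imm=444 = $444

si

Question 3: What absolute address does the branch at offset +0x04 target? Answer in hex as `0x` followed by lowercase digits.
0xcec6

[04] fa 4f → 0x4ffa
  op=0x4ffa>>12=0x4 ⇒ jsr (J)
  imm: (w>>0)&0xfff=0xffa (s12→-6) → $-6
  target = base 0xcec6 + off 0x04 + 2 + imm -6 = 0xcec6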